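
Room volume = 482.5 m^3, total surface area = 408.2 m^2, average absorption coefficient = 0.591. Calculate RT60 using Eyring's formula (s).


Given values:
  V = 482.5 m^3, S = 408.2 m^2, alpha = 0.591
Formula: RT60 = 0.161 * V / (-S * ln(1 - alpha))
Compute ln(1 - 0.591) = ln(0.409) = -0.89404
Denominator: -408.2 * -0.89404 = 364.9471
Numerator: 0.161 * 482.5 = 77.6825
RT60 = 77.6825 / 364.9471 = 0.213

0.213 s


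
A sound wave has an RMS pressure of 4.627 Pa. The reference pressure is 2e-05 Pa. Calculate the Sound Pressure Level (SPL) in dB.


Given values:
  p = 4.627 Pa
  p_ref = 2e-05 Pa
Formula: SPL = 20 * log10(p / p_ref)
Compute ratio: p / p_ref = 4.627 / 2e-05 = 231350
Compute log10: log10(231350) = 5.36427
Multiply: SPL = 20 * 5.36427 = 107.29

107.29 dB


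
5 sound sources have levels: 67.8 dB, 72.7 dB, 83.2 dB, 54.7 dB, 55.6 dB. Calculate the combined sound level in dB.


Formula: L_total = 10 * log10( sum(10^(Li/10)) )
  Source 1: 10^(67.8/10) = 6025595.8607
  Source 2: 10^(72.7/10) = 18620871.3666
  Source 3: 10^(83.2/10) = 208929613.0854
  Source 4: 10^(54.7/10) = 295120.9227
  Source 5: 10^(55.6/10) = 363078.0548
Sum of linear values = 234234279.2902
L_total = 10 * log10(234234279.2902) = 83.7

83.7 dB


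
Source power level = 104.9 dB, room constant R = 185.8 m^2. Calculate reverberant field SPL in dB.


Given values:
  Lw = 104.9 dB, R = 185.8 m^2
Formula: SPL = Lw + 10 * log10(4 / R)
Compute 4 / R = 4 / 185.8 = 0.021529
Compute 10 * log10(0.021529) = -16.6698
SPL = 104.9 + (-16.6698) = 88.23

88.23 dB


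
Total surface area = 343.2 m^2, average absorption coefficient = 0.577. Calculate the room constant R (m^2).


Given values:
  S = 343.2 m^2, alpha = 0.577
Formula: R = S * alpha / (1 - alpha)
Numerator: 343.2 * 0.577 = 198.0264
Denominator: 1 - 0.577 = 0.423
R = 198.0264 / 0.423 = 468.15

468.15 m^2


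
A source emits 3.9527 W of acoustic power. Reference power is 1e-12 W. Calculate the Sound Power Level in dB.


Given values:
  W = 3.9527 W
  W_ref = 1e-12 W
Formula: SWL = 10 * log10(W / W_ref)
Compute ratio: W / W_ref = 3952700000000
Compute log10: log10(3952700000000) = 12.596894
Multiply: SWL = 10 * 12.596894 = 125.97

125.97 dB


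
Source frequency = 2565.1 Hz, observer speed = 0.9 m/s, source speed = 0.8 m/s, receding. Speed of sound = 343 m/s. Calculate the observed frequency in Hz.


Given values:
  f_s = 2565.1 Hz, v_o = 0.9 m/s, v_s = 0.8 m/s
  Direction: receding
Formula: f_o = f_s * (c - v_o) / (c + v_s)
Numerator: c - v_o = 343 - 0.9 = 342.1
Denominator: c + v_s = 343 + 0.8 = 343.8
f_o = 2565.1 * 342.1 / 343.8 = 2552.42

2552.42 Hz


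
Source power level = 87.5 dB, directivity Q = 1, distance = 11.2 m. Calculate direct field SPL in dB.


Given values:
  Lw = 87.5 dB, Q = 1, r = 11.2 m
Formula: SPL = Lw + 10 * log10(Q / (4 * pi * r^2))
Compute 4 * pi * r^2 = 4 * pi * 11.2^2 = 1576.3255
Compute Q / denom = 1 / 1576.3255 = 0.00063439
Compute 10 * log10(0.00063439) = -31.9764
SPL = 87.5 + (-31.9764) = 55.52

55.52 dB


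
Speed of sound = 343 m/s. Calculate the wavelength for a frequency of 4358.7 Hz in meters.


Given values:
  c = 343 m/s, f = 4358.7 Hz
Formula: lambda = c / f
lambda = 343 / 4358.7
lambda = 0.0787

0.0787 m


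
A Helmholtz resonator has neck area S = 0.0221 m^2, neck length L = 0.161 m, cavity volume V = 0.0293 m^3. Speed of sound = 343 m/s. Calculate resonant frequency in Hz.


Given values:
  S = 0.0221 m^2, L = 0.161 m, V = 0.0293 m^3, c = 343 m/s
Formula: f = (c / (2*pi)) * sqrt(S / (V * L))
Compute V * L = 0.0293 * 0.161 = 0.0047173
Compute S / (V * L) = 0.0221 / 0.0047173 = 4.6849
Compute sqrt(4.6849) = 2.164463
Compute c / (2*pi) = 343 / 6.283185 = 54.590148
f = 54.590148 * 2.164463 = 118.16

118.16 Hz


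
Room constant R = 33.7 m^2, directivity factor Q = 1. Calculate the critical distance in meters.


Given values:
  R = 33.7 m^2, Q = 1
Formula: d_c = 0.141 * sqrt(Q * R)
Compute Q * R = 1 * 33.7 = 33.7
Compute sqrt(33.7) = 5.8052
d_c = 0.141 * 5.8052 = 0.819

0.819 m


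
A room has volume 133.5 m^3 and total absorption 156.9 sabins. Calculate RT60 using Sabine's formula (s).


Given values:
  V = 133.5 m^3
  A = 156.9 sabins
Formula: RT60 = 0.161 * V / A
Numerator: 0.161 * 133.5 = 21.4935
RT60 = 21.4935 / 156.9 = 0.137

0.137 s


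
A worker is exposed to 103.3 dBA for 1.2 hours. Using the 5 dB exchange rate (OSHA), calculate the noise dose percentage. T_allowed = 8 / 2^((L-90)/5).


Given values:
  L = 103.3 dBA, T = 1.2 hours
Formula: T_allowed = 8 / 2^((L - 90) / 5)
Compute exponent: (103.3 - 90) / 5 = 2.66
Compute 2^(2.66) = 6.32033
T_allowed = 8 / 6.32033 = 1.265757 hours
Dose = (T / T_allowed) * 100
Dose = (1.2 / 1.265757) * 100 = 94.8

94.8 %


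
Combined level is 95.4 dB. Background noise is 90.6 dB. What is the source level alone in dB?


Given values:
  L_total = 95.4 dB, L_bg = 90.6 dB
Formula: L_source = 10 * log10(10^(L_total/10) - 10^(L_bg/10))
Convert to linear:
  10^(95.4/10) = 3467368504.5253
  10^(90.6/10) = 1148153621.4969
Difference: 3467368504.5253 - 1148153621.4969 = 2319214883.0284
L_source = 10 * log10(2319214883.0284) = 93.65

93.65 dB


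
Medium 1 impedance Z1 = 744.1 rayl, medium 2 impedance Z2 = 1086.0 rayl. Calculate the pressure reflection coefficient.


Given values:
  Z1 = 744.1 rayl, Z2 = 1086.0 rayl
Formula: R = (Z2 - Z1) / (Z2 + Z1)
Numerator: Z2 - Z1 = 1086.0 - 744.1 = 341.9
Denominator: Z2 + Z1 = 1086.0 + 744.1 = 1830.1
R = 341.9 / 1830.1 = 0.1868

0.1868


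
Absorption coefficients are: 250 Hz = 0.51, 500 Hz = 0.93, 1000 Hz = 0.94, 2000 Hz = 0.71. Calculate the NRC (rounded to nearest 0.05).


Given values:
  a_250 = 0.51, a_500 = 0.93
  a_1000 = 0.94, a_2000 = 0.71
Formula: NRC = (a250 + a500 + a1000 + a2000) / 4
Sum = 0.51 + 0.93 + 0.94 + 0.71 = 3.09
NRC = 3.09 / 4 = 0.7725
Rounded to nearest 0.05: 0.75

0.75


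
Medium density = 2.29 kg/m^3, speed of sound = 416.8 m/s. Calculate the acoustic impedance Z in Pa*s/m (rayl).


Given values:
  rho = 2.29 kg/m^3
  c = 416.8 m/s
Formula: Z = rho * c
Z = 2.29 * 416.8
Z = 954.47

954.47 rayl


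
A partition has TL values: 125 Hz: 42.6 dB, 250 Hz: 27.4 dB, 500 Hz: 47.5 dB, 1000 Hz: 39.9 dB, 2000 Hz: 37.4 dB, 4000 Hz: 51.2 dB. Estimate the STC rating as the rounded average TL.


Given TL values at each frequency:
  125 Hz: 42.6 dB
  250 Hz: 27.4 dB
  500 Hz: 47.5 dB
  1000 Hz: 39.9 dB
  2000 Hz: 37.4 dB
  4000 Hz: 51.2 dB
Formula: STC ~ round(average of TL values)
Sum = 42.6 + 27.4 + 47.5 + 39.9 + 37.4 + 51.2 = 246.0
Average = 246.0 / 6 = 41.0
Rounded: 41

41


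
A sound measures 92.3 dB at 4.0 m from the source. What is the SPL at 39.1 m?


Given values:
  SPL1 = 92.3 dB, r1 = 4.0 m, r2 = 39.1 m
Formula: SPL2 = SPL1 - 20 * log10(r2 / r1)
Compute ratio: r2 / r1 = 39.1 / 4.0 = 9.775
Compute log10: log10(9.775) = 0.990117
Compute drop: 20 * 0.990117 = 19.8023
SPL2 = 92.3 - 19.8023 = 72.5

72.5 dB


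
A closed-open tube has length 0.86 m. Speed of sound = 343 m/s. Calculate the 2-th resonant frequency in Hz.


Given values:
  Tube type: closed-open, L = 0.86 m, c = 343 m/s, n = 2
Formula: f_n = (2n - 1) * c / (4 * L)
Compute 2n - 1 = 2*2 - 1 = 3
Compute 4 * L = 4 * 0.86 = 3.44
f = 3 * 343 / 3.44
f = 299.13

299.13 Hz


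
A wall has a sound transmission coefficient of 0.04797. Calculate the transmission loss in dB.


Given values:
  tau = 0.04797
Formula: TL = 10 * log10(1 / tau)
Compute 1 / tau = 1 / 0.04797 = 20.8464
Compute log10(20.8464) = 1.319031
TL = 10 * 1.319031 = 13.19

13.19 dB


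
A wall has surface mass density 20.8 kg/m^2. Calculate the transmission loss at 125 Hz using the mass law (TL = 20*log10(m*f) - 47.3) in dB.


Given values:
  m = 20.8 kg/m^2, f = 125 Hz
Formula: TL = 20 * log10(m * f) - 47.3
Compute m * f = 20.8 * 125 = 2600.0
Compute log10(2600.0) = 3.414973
Compute 20 * 3.414973 = 68.2995
TL = 68.2995 - 47.3 = 21.0

21.0 dB


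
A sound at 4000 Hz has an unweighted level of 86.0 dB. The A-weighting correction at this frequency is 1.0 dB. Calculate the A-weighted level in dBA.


Given values:
  SPL = 86.0 dB
  A-weighting at 4000 Hz = 1.0 dB
Formula: L_A = SPL + A_weight
L_A = 86.0 + (1.0)
L_A = 87.0

87.0 dBA


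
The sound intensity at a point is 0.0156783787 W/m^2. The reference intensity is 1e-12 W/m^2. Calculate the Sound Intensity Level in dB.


Given values:
  I = 0.0156783787 W/m^2
  I_ref = 1e-12 W/m^2
Formula: SIL = 10 * log10(I / I_ref)
Compute ratio: I / I_ref = 15678378700
Compute log10: log10(15678378700) = 10.195301
Multiply: SIL = 10 * 10.195301 = 101.95

101.95 dB


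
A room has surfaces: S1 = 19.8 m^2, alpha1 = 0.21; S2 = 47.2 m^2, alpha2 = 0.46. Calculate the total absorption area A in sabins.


Given surfaces:
  Surface 1: 19.8 * 0.21 = 4.158
  Surface 2: 47.2 * 0.46 = 21.712
Formula: A = sum(Si * alpha_i)
A = 4.158 + 21.712
A = 25.87

25.87 sabins


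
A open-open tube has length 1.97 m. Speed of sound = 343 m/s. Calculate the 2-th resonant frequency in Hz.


Given values:
  Tube type: open-open, L = 1.97 m, c = 343 m/s, n = 2
Formula: f_n = n * c / (2 * L)
Compute 2 * L = 2 * 1.97 = 3.94
f = 2 * 343 / 3.94
f = 174.11

174.11 Hz


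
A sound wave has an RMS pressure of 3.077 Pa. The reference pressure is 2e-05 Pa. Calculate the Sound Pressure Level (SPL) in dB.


Given values:
  p = 3.077 Pa
  p_ref = 2e-05 Pa
Formula: SPL = 20 * log10(p / p_ref)
Compute ratio: p / p_ref = 3.077 / 2e-05 = 153850
Compute log10: log10(153850) = 5.187098
Multiply: SPL = 20 * 5.187098 = 103.74

103.74 dB


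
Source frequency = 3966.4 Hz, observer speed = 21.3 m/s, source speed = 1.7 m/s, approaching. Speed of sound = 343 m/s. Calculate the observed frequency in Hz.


Given values:
  f_s = 3966.4 Hz, v_o = 21.3 m/s, v_s = 1.7 m/s
  Direction: approaching
Formula: f_o = f_s * (c + v_o) / (c - v_s)
Numerator: c + v_o = 343 + 21.3 = 364.3
Denominator: c - v_s = 343 - 1.7 = 341.3
f_o = 3966.4 * 364.3 / 341.3 = 4233.69

4233.69 Hz


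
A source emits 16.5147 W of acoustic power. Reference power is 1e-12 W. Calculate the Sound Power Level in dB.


Given values:
  W = 16.5147 W
  W_ref = 1e-12 W
Formula: SWL = 10 * log10(W / W_ref)
Compute ratio: W / W_ref = 16514700000000
Compute log10: log10(16514700000000) = 13.217871
Multiply: SWL = 10 * 13.217871 = 132.18

132.18 dB


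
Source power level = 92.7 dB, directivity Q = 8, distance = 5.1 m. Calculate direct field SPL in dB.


Given values:
  Lw = 92.7 dB, Q = 8, r = 5.1 m
Formula: SPL = Lw + 10 * log10(Q / (4 * pi * r^2))
Compute 4 * pi * r^2 = 4 * pi * 5.1^2 = 326.8513
Compute Q / denom = 8 / 326.8513 = 0.02447596
Compute 10 * log10(0.02447596) = -16.1126
SPL = 92.7 + (-16.1126) = 76.59

76.59 dB


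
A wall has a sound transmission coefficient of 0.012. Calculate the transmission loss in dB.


Given values:
  tau = 0.012
Formula: TL = 10 * log10(1 / tau)
Compute 1 / tau = 1 / 0.012 = 83.3333
Compute log10(83.3333) = 1.920819
TL = 10 * 1.920819 = 19.21

19.21 dB


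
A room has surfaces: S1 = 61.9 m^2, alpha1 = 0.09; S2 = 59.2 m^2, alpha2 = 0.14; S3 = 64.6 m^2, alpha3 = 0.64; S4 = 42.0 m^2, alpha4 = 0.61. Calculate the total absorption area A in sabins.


Given surfaces:
  Surface 1: 61.9 * 0.09 = 5.571
  Surface 2: 59.2 * 0.14 = 8.288
  Surface 3: 64.6 * 0.64 = 41.344
  Surface 4: 42.0 * 0.61 = 25.62
Formula: A = sum(Si * alpha_i)
A = 5.571 + 8.288 + 41.344 + 25.62
A = 80.82

80.82 sabins


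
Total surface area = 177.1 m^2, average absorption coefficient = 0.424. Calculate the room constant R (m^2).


Given values:
  S = 177.1 m^2, alpha = 0.424
Formula: R = S * alpha / (1 - alpha)
Numerator: 177.1 * 0.424 = 75.0904
Denominator: 1 - 0.424 = 0.576
R = 75.0904 / 0.576 = 130.37

130.37 m^2


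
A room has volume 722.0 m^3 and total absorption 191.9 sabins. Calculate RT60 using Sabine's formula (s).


Given values:
  V = 722.0 m^3
  A = 191.9 sabins
Formula: RT60 = 0.161 * V / A
Numerator: 0.161 * 722.0 = 116.242
RT60 = 116.242 / 191.9 = 0.606

0.606 s


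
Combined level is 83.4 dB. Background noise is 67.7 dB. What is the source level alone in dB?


Given values:
  L_total = 83.4 dB, L_bg = 67.7 dB
Formula: L_source = 10 * log10(10^(L_total/10) - 10^(L_bg/10))
Convert to linear:
  10^(83.4/10) = 218776162.395
  10^(67.7/10) = 5888436.5536
Difference: 218776162.395 - 5888436.5536 = 212887725.8414
L_source = 10 * log10(212887725.8414) = 83.28

83.28 dB


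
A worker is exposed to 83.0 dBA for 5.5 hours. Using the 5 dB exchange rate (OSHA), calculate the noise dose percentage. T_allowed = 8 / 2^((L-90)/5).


Given values:
  L = 83.0 dBA, T = 5.5 hours
Formula: T_allowed = 8 / 2^((L - 90) / 5)
Compute exponent: (83.0 - 90) / 5 = -1.4
Compute 2^(-1.4) = 0.378929
T_allowed = 8 / 0.378929 = 21.112134 hours
Dose = (T / T_allowed) * 100
Dose = (5.5 / 21.112134) * 100 = 26.05

26.05 %


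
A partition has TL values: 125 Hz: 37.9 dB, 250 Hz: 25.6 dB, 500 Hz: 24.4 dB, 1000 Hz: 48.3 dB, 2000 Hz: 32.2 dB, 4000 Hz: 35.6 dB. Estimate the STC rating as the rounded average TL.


Given TL values at each frequency:
  125 Hz: 37.9 dB
  250 Hz: 25.6 dB
  500 Hz: 24.4 dB
  1000 Hz: 48.3 dB
  2000 Hz: 32.2 dB
  4000 Hz: 35.6 dB
Formula: STC ~ round(average of TL values)
Sum = 37.9 + 25.6 + 24.4 + 48.3 + 32.2 + 35.6 = 204.0
Average = 204.0 / 6 = 34.0
Rounded: 34

34


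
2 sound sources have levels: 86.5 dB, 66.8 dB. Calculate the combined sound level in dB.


Formula: L_total = 10 * log10( sum(10^(Li/10)) )
  Source 1: 10^(86.5/10) = 446683592.151
  Source 2: 10^(66.8/10) = 4786300.9232
Sum of linear values = 451469893.0742
L_total = 10 * log10(451469893.0742) = 86.55

86.55 dB


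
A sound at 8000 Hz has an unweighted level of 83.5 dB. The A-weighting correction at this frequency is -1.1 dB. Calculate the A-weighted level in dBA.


Given values:
  SPL = 83.5 dB
  A-weighting at 8000 Hz = -1.1 dB
Formula: L_A = SPL + A_weight
L_A = 83.5 + (-1.1)
L_A = 82.4

82.4 dBA


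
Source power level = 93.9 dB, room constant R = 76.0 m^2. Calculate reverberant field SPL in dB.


Given values:
  Lw = 93.9 dB, R = 76.0 m^2
Formula: SPL = Lw + 10 * log10(4 / R)
Compute 4 / R = 4 / 76.0 = 0.052632
Compute 10 * log10(0.052632) = -12.7875
SPL = 93.9 + (-12.7875) = 81.11

81.11 dB


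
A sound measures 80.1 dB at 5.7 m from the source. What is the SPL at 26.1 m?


Given values:
  SPL1 = 80.1 dB, r1 = 5.7 m, r2 = 26.1 m
Formula: SPL2 = SPL1 - 20 * log10(r2 / r1)
Compute ratio: r2 / r1 = 26.1 / 5.7 = 4.5789
Compute log10: log10(4.5789) = 0.660761
Compute drop: 20 * 0.660761 = 13.2152
SPL2 = 80.1 - 13.2152 = 66.88

66.88 dB


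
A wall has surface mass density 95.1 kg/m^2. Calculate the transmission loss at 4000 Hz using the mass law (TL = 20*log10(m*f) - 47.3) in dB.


Given values:
  m = 95.1 kg/m^2, f = 4000 Hz
Formula: TL = 20 * log10(m * f) - 47.3
Compute m * f = 95.1 * 4000 = 380400.0
Compute log10(380400.0) = 5.580241
Compute 20 * 5.580241 = 111.6048
TL = 111.6048 - 47.3 = 64.3

64.3 dB


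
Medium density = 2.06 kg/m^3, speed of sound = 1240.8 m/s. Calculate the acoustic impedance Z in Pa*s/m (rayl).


Given values:
  rho = 2.06 kg/m^3
  c = 1240.8 m/s
Formula: Z = rho * c
Z = 2.06 * 1240.8
Z = 2556.05

2556.05 rayl


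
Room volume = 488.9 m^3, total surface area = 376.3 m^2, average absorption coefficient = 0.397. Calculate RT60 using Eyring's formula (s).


Given values:
  V = 488.9 m^3, S = 376.3 m^2, alpha = 0.397
Formula: RT60 = 0.161 * V / (-S * ln(1 - alpha))
Compute ln(1 - 0.397) = ln(0.603) = -0.505838
Denominator: -376.3 * -0.505838 = 190.3468
Numerator: 0.161 * 488.9 = 78.7129
RT60 = 78.7129 / 190.3468 = 0.414

0.414 s


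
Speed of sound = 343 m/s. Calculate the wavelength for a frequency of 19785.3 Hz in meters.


Given values:
  c = 343 m/s, f = 19785.3 Hz
Formula: lambda = c / f
lambda = 343 / 19785.3
lambda = 0.0173

0.0173 m


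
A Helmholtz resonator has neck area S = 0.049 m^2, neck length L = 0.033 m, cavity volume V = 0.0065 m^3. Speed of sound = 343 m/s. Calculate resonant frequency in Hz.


Given values:
  S = 0.049 m^2, L = 0.033 m, V = 0.0065 m^3, c = 343 m/s
Formula: f = (c / (2*pi)) * sqrt(S / (V * L))
Compute V * L = 0.0065 * 0.033 = 0.0002145
Compute S / (V * L) = 0.049 / 0.0002145 = 228.4382
Compute sqrt(228.4382) = 15.114172
Compute c / (2*pi) = 343 / 6.283185 = 54.590148
f = 54.590148 * 15.114172 = 825.08

825.08 Hz


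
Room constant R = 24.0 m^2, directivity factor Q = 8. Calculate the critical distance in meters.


Given values:
  R = 24.0 m^2, Q = 8
Formula: d_c = 0.141 * sqrt(Q * R)
Compute Q * R = 8 * 24.0 = 192.0
Compute sqrt(192.0) = 13.8564
d_c = 0.141 * 13.8564 = 1.954

1.954 m


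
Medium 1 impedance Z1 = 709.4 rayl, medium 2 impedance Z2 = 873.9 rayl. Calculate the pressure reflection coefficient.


Given values:
  Z1 = 709.4 rayl, Z2 = 873.9 rayl
Formula: R = (Z2 - Z1) / (Z2 + Z1)
Numerator: Z2 - Z1 = 873.9 - 709.4 = 164.5
Denominator: Z2 + Z1 = 873.9 + 709.4 = 1583.3
R = 164.5 / 1583.3 = 0.1039

0.1039


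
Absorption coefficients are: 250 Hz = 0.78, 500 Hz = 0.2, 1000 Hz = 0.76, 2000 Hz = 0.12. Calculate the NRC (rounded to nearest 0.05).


Given values:
  a_250 = 0.78, a_500 = 0.2
  a_1000 = 0.76, a_2000 = 0.12
Formula: NRC = (a250 + a500 + a1000 + a2000) / 4
Sum = 0.78 + 0.2 + 0.76 + 0.12 = 1.86
NRC = 1.86 / 4 = 0.465
Rounded to nearest 0.05: 0.45

0.45


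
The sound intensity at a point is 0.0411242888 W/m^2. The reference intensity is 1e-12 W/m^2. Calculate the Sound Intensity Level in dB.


Given values:
  I = 0.0411242888 W/m^2
  I_ref = 1e-12 W/m^2
Formula: SIL = 10 * log10(I / I_ref)
Compute ratio: I / I_ref = 41124288800
Compute log10: log10(41124288800) = 10.614098
Multiply: SIL = 10 * 10.614098 = 106.14

106.14 dB


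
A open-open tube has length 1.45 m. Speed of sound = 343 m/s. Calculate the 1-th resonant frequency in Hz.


Given values:
  Tube type: open-open, L = 1.45 m, c = 343 m/s, n = 1
Formula: f_n = n * c / (2 * L)
Compute 2 * L = 2 * 1.45 = 2.9
f = 1 * 343 / 2.9
f = 118.28

118.28 Hz


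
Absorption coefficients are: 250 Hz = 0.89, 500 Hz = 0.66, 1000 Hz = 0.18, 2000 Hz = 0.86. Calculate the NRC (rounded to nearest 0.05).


Given values:
  a_250 = 0.89, a_500 = 0.66
  a_1000 = 0.18, a_2000 = 0.86
Formula: NRC = (a250 + a500 + a1000 + a2000) / 4
Sum = 0.89 + 0.66 + 0.18 + 0.86 = 2.59
NRC = 2.59 / 4 = 0.6475
Rounded to nearest 0.05: 0.65

0.65


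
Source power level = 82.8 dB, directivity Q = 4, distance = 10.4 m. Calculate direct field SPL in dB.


Given values:
  Lw = 82.8 dB, Q = 4, r = 10.4 m
Formula: SPL = Lw + 10 * log10(Q / (4 * pi * r^2))
Compute 4 * pi * r^2 = 4 * pi * 10.4^2 = 1359.1786
Compute Q / denom = 4 / 1359.1786 = 0.00294295
Compute 10 * log10(0.00294295) = -25.3122
SPL = 82.8 + (-25.3122) = 57.49

57.49 dB


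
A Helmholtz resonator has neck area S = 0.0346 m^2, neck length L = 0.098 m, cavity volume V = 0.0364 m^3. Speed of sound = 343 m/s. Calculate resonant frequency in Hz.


Given values:
  S = 0.0346 m^2, L = 0.098 m, V = 0.0364 m^3, c = 343 m/s
Formula: f = (c / (2*pi)) * sqrt(S / (V * L))
Compute V * L = 0.0364 * 0.098 = 0.0035672
Compute S / (V * L) = 0.0346 / 0.0035672 = 9.6995
Compute sqrt(9.6995) = 3.114402
Compute c / (2*pi) = 343 / 6.283185 = 54.590148
f = 54.590148 * 3.114402 = 170.02

170.02 Hz


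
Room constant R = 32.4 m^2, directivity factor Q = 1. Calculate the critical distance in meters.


Given values:
  R = 32.4 m^2, Q = 1
Formula: d_c = 0.141 * sqrt(Q * R)
Compute Q * R = 1 * 32.4 = 32.4
Compute sqrt(32.4) = 5.6921
d_c = 0.141 * 5.6921 = 0.803

0.803 m


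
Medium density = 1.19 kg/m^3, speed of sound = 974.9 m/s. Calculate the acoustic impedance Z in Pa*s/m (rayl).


Given values:
  rho = 1.19 kg/m^3
  c = 974.9 m/s
Formula: Z = rho * c
Z = 1.19 * 974.9
Z = 1160.13

1160.13 rayl


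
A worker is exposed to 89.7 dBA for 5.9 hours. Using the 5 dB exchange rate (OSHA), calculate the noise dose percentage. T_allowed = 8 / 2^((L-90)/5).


Given values:
  L = 89.7 dBA, T = 5.9 hours
Formula: T_allowed = 8 / 2^((L - 90) / 5)
Compute exponent: (89.7 - 90) / 5 = -0.06
Compute 2^(-0.06) = 0.959264
T_allowed = 8 / 0.959264 = 8.339727 hours
Dose = (T / T_allowed) * 100
Dose = (5.9 / 8.339727) * 100 = 70.75

70.75 %


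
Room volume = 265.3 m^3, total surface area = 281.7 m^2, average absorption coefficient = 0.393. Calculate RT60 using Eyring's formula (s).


Given values:
  V = 265.3 m^3, S = 281.7 m^2, alpha = 0.393
Formula: RT60 = 0.161 * V / (-S * ln(1 - alpha))
Compute ln(1 - 0.393) = ln(0.607) = -0.499226
Denominator: -281.7 * -0.499226 = 140.632
Numerator: 0.161 * 265.3 = 42.7133
RT60 = 42.7133 / 140.632 = 0.304

0.304 s


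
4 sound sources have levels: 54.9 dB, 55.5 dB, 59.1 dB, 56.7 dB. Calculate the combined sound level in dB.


Formula: L_total = 10 * log10( sum(10^(Li/10)) )
  Source 1: 10^(54.9/10) = 309029.5433
  Source 2: 10^(55.5/10) = 354813.3892
  Source 3: 10^(59.1/10) = 812830.5162
  Source 4: 10^(56.7/10) = 467735.1413
Sum of linear values = 1944408.59
L_total = 10 * log10(1944408.59) = 62.89

62.89 dB


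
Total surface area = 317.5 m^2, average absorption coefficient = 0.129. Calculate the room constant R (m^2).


Given values:
  S = 317.5 m^2, alpha = 0.129
Formula: R = S * alpha / (1 - alpha)
Numerator: 317.5 * 0.129 = 40.9575
Denominator: 1 - 0.129 = 0.871
R = 40.9575 / 0.871 = 47.02

47.02 m^2


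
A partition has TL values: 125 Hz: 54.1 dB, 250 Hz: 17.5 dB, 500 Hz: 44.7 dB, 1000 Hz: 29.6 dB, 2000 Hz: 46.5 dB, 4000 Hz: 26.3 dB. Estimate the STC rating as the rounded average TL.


Given TL values at each frequency:
  125 Hz: 54.1 dB
  250 Hz: 17.5 dB
  500 Hz: 44.7 dB
  1000 Hz: 29.6 dB
  2000 Hz: 46.5 dB
  4000 Hz: 26.3 dB
Formula: STC ~ round(average of TL values)
Sum = 54.1 + 17.5 + 44.7 + 29.6 + 46.5 + 26.3 = 218.7
Average = 218.7 / 6 = 36.45
Rounded: 36

36


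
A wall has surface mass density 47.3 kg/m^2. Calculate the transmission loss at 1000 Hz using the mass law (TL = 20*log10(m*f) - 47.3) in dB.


Given values:
  m = 47.3 kg/m^2, f = 1000 Hz
Formula: TL = 20 * log10(m * f) - 47.3
Compute m * f = 47.3 * 1000 = 47300.0
Compute log10(47300.0) = 4.674861
Compute 20 * 4.674861 = 93.4972
TL = 93.4972 - 47.3 = 46.2

46.2 dB


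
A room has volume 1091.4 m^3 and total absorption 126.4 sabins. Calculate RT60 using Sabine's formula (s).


Given values:
  V = 1091.4 m^3
  A = 126.4 sabins
Formula: RT60 = 0.161 * V / A
Numerator: 0.161 * 1091.4 = 175.7154
RT60 = 175.7154 / 126.4 = 1.39

1.39 s


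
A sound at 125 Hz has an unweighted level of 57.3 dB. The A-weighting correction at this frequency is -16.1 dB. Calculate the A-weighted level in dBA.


Given values:
  SPL = 57.3 dB
  A-weighting at 125 Hz = -16.1 dB
Formula: L_A = SPL + A_weight
L_A = 57.3 + (-16.1)
L_A = 41.2

41.2 dBA


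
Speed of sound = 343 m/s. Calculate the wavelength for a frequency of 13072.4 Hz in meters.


Given values:
  c = 343 m/s, f = 13072.4 Hz
Formula: lambda = c / f
lambda = 343 / 13072.4
lambda = 0.0262

0.0262 m


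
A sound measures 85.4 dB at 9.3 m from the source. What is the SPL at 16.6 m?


Given values:
  SPL1 = 85.4 dB, r1 = 9.3 m, r2 = 16.6 m
Formula: SPL2 = SPL1 - 20 * log10(r2 / r1)
Compute ratio: r2 / r1 = 16.6 / 9.3 = 1.7849
Compute log10: log10(1.7849) = 0.251614
Compute drop: 20 * 0.251614 = 5.0323
SPL2 = 85.4 - 5.0323 = 80.37

80.37 dB


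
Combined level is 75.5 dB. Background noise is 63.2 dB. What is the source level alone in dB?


Given values:
  L_total = 75.5 dB, L_bg = 63.2 dB
Formula: L_source = 10 * log10(10^(L_total/10) - 10^(L_bg/10))
Convert to linear:
  10^(75.5/10) = 35481338.9234
  10^(63.2/10) = 2089296.1309
Difference: 35481338.9234 - 2089296.1309 = 33392042.7925
L_source = 10 * log10(33392042.7925) = 75.24

75.24 dB


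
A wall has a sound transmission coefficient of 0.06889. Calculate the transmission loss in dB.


Given values:
  tau = 0.06889
Formula: TL = 10 * log10(1 / tau)
Compute 1 / tau = 1 / 0.06889 = 14.5159
Compute log10(14.5159) = 1.161844
TL = 10 * 1.161844 = 11.62

11.62 dB


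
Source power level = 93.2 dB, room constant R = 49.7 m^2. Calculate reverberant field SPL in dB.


Given values:
  Lw = 93.2 dB, R = 49.7 m^2
Formula: SPL = Lw + 10 * log10(4 / R)
Compute 4 / R = 4 / 49.7 = 0.080483
Compute 10 * log10(0.080483) = -10.943
SPL = 93.2 + (-10.943) = 82.26

82.26 dB


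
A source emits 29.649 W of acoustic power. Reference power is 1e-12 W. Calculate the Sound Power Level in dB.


Given values:
  W = 29.649 W
  W_ref = 1e-12 W
Formula: SWL = 10 * log10(W / W_ref)
Compute ratio: W / W_ref = 29649000000000
Compute log10: log10(29649000000000) = 13.47201
Multiply: SWL = 10 * 13.47201 = 134.72

134.72 dB


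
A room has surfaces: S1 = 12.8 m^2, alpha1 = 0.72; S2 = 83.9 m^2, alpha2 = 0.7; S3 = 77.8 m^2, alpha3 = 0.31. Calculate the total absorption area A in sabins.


Given surfaces:
  Surface 1: 12.8 * 0.72 = 9.216
  Surface 2: 83.9 * 0.7 = 58.73
  Surface 3: 77.8 * 0.31 = 24.118
Formula: A = sum(Si * alpha_i)
A = 9.216 + 58.73 + 24.118
A = 92.06

92.06 sabins


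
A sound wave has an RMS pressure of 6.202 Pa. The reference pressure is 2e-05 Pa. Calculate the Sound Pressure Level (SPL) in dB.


Given values:
  p = 6.202 Pa
  p_ref = 2e-05 Pa
Formula: SPL = 20 * log10(p / p_ref)
Compute ratio: p / p_ref = 6.202 / 2e-05 = 310100
Compute log10: log10(310100) = 5.491502
Multiply: SPL = 20 * 5.491502 = 109.83

109.83 dB


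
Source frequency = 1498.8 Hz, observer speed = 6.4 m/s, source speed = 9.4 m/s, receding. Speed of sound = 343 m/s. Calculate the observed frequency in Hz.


Given values:
  f_s = 1498.8 Hz, v_o = 6.4 m/s, v_s = 9.4 m/s
  Direction: receding
Formula: f_o = f_s * (c - v_o) / (c + v_s)
Numerator: c - v_o = 343 - 6.4 = 336.6
Denominator: c + v_s = 343 + 9.4 = 352.4
f_o = 1498.8 * 336.6 / 352.4 = 1431.6

1431.6 Hz


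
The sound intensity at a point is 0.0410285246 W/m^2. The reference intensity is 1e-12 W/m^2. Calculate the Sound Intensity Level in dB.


Given values:
  I = 0.0410285246 W/m^2
  I_ref = 1e-12 W/m^2
Formula: SIL = 10 * log10(I / I_ref)
Compute ratio: I / I_ref = 41028524600
Compute log10: log10(41028524600) = 10.613086
Multiply: SIL = 10 * 10.613086 = 106.13

106.13 dB


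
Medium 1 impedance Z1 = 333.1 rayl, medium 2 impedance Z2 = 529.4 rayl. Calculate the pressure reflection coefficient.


Given values:
  Z1 = 333.1 rayl, Z2 = 529.4 rayl
Formula: R = (Z2 - Z1) / (Z2 + Z1)
Numerator: Z2 - Z1 = 529.4 - 333.1 = 196.3
Denominator: Z2 + Z1 = 529.4 + 333.1 = 862.5
R = 196.3 / 862.5 = 0.2276

0.2276


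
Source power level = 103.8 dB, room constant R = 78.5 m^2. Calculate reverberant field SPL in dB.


Given values:
  Lw = 103.8 dB, R = 78.5 m^2
Formula: SPL = Lw + 10 * log10(4 / R)
Compute 4 / R = 4 / 78.5 = 0.050955
Compute 10 * log10(0.050955) = -12.9281
SPL = 103.8 + (-12.9281) = 90.87

90.87 dB


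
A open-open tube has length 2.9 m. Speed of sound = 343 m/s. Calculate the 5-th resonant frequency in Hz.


Given values:
  Tube type: open-open, L = 2.9 m, c = 343 m/s, n = 5
Formula: f_n = n * c / (2 * L)
Compute 2 * L = 2 * 2.9 = 5.8
f = 5 * 343 / 5.8
f = 295.69

295.69 Hz


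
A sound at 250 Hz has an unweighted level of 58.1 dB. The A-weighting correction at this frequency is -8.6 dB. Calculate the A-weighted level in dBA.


Given values:
  SPL = 58.1 dB
  A-weighting at 250 Hz = -8.6 dB
Formula: L_A = SPL + A_weight
L_A = 58.1 + (-8.6)
L_A = 49.5

49.5 dBA


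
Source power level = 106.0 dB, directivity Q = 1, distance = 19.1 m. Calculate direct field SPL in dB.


Given values:
  Lw = 106.0 dB, Q = 1, r = 19.1 m
Formula: SPL = Lw + 10 * log10(Q / (4 * pi * r^2))
Compute 4 * pi * r^2 = 4 * pi * 19.1^2 = 4584.3377
Compute Q / denom = 1 / 4584.3377 = 0.00021813
Compute 10 * log10(0.00021813) = -36.6128
SPL = 106.0 + (-36.6128) = 69.39

69.39 dB


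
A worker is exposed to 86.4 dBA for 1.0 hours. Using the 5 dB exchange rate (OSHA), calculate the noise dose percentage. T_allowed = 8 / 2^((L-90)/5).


Given values:
  L = 86.4 dBA, T = 1.0 hours
Formula: T_allowed = 8 / 2^((L - 90) / 5)
Compute exponent: (86.4 - 90) / 5 = -0.72
Compute 2^(-0.72) = 0.607097
T_allowed = 8 / 0.607097 = 13.177466 hours
Dose = (T / T_allowed) * 100
Dose = (1.0 / 13.177466) * 100 = 7.59

7.59 %


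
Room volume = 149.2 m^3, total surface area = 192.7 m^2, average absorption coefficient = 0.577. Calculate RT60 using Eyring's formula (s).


Given values:
  V = 149.2 m^3, S = 192.7 m^2, alpha = 0.577
Formula: RT60 = 0.161 * V / (-S * ln(1 - alpha))
Compute ln(1 - 0.577) = ln(0.423) = -0.860383
Denominator: -192.7 * -0.860383 = 165.7958
Numerator: 0.161 * 149.2 = 24.0212
RT60 = 24.0212 / 165.7958 = 0.145

0.145 s


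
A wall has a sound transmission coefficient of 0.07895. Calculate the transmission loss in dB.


Given values:
  tau = 0.07895
Formula: TL = 10 * log10(1 / tau)
Compute 1 / tau = 1 / 0.07895 = 12.6662
Compute log10(12.6662) = 1.102646
TL = 10 * 1.102646 = 11.03

11.03 dB


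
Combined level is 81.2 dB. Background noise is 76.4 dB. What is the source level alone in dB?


Given values:
  L_total = 81.2 dB, L_bg = 76.4 dB
Formula: L_source = 10 * log10(10^(L_total/10) - 10^(L_bg/10))
Convert to linear:
  10^(81.2/10) = 131825673.8556
  10^(76.4/10) = 43651583.224
Difference: 131825673.8556 - 43651583.224 = 88174090.6316
L_source = 10 * log10(88174090.6316) = 79.45

79.45 dB


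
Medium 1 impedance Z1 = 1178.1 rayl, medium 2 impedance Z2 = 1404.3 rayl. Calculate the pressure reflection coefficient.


Given values:
  Z1 = 1178.1 rayl, Z2 = 1404.3 rayl
Formula: R = (Z2 - Z1) / (Z2 + Z1)
Numerator: Z2 - Z1 = 1404.3 - 1178.1 = 226.2
Denominator: Z2 + Z1 = 1404.3 + 1178.1 = 2582.4
R = 226.2 / 2582.4 = 0.0876

0.0876


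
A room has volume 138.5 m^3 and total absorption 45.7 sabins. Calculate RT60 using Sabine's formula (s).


Given values:
  V = 138.5 m^3
  A = 45.7 sabins
Formula: RT60 = 0.161 * V / A
Numerator: 0.161 * 138.5 = 22.2985
RT60 = 22.2985 / 45.7 = 0.488

0.488 s


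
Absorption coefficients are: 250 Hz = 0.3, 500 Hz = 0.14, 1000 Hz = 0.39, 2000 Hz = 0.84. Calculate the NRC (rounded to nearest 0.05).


Given values:
  a_250 = 0.3, a_500 = 0.14
  a_1000 = 0.39, a_2000 = 0.84
Formula: NRC = (a250 + a500 + a1000 + a2000) / 4
Sum = 0.3 + 0.14 + 0.39 + 0.84 = 1.67
NRC = 1.67 / 4 = 0.4175
Rounded to nearest 0.05: 0.4

0.4


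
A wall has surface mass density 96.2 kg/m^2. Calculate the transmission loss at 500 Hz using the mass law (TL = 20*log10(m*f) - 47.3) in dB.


Given values:
  m = 96.2 kg/m^2, f = 500 Hz
Formula: TL = 20 * log10(m * f) - 47.3
Compute m * f = 96.2 * 500 = 48100.0
Compute log10(48100.0) = 4.682145
Compute 20 * 4.682145 = 93.6429
TL = 93.6429 - 47.3 = 46.34

46.34 dB


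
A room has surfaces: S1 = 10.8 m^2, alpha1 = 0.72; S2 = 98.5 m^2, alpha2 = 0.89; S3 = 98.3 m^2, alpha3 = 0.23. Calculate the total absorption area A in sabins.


Given surfaces:
  Surface 1: 10.8 * 0.72 = 7.776
  Surface 2: 98.5 * 0.89 = 87.665
  Surface 3: 98.3 * 0.23 = 22.609
Formula: A = sum(Si * alpha_i)
A = 7.776 + 87.665 + 22.609
A = 118.05

118.05 sabins


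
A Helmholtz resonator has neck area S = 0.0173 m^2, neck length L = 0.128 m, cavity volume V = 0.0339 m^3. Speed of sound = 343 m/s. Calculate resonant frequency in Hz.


Given values:
  S = 0.0173 m^2, L = 0.128 m, V = 0.0339 m^3, c = 343 m/s
Formula: f = (c / (2*pi)) * sqrt(S / (V * L))
Compute V * L = 0.0339 * 0.128 = 0.0043392
Compute S / (V * L) = 0.0173 / 0.0043392 = 3.9869
Compute sqrt(3.9869) = 1.996722
Compute c / (2*pi) = 343 / 6.283185 = 54.590148
f = 54.590148 * 1.996722 = 109.0

109.0 Hz


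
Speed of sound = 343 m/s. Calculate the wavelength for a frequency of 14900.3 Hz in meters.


Given values:
  c = 343 m/s, f = 14900.3 Hz
Formula: lambda = c / f
lambda = 343 / 14900.3
lambda = 0.023

0.023 m


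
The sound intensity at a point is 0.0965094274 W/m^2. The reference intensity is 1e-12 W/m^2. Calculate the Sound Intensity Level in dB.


Given values:
  I = 0.0965094274 W/m^2
  I_ref = 1e-12 W/m^2
Formula: SIL = 10 * log10(I / I_ref)
Compute ratio: I / I_ref = 96509427400
Compute log10: log10(96509427400) = 10.98457
Multiply: SIL = 10 * 10.98457 = 109.85

109.85 dB


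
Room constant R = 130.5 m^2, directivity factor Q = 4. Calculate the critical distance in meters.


Given values:
  R = 130.5 m^2, Q = 4
Formula: d_c = 0.141 * sqrt(Q * R)
Compute Q * R = 4 * 130.5 = 522.0
Compute sqrt(522.0) = 22.8473
d_c = 0.141 * 22.8473 = 3.221

3.221 m


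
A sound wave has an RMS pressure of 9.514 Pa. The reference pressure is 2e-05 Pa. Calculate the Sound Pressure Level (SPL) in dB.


Given values:
  p = 9.514 Pa
  p_ref = 2e-05 Pa
Formula: SPL = 20 * log10(p / p_ref)
Compute ratio: p / p_ref = 9.514 / 2e-05 = 475700
Compute log10: log10(475700) = 5.677333
Multiply: SPL = 20 * 5.677333 = 113.55

113.55 dB


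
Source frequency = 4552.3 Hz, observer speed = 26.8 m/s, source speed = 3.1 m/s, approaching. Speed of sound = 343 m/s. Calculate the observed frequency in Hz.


Given values:
  f_s = 4552.3 Hz, v_o = 26.8 m/s, v_s = 3.1 m/s
  Direction: approaching
Formula: f_o = f_s * (c + v_o) / (c - v_s)
Numerator: c + v_o = 343 + 26.8 = 369.8
Denominator: c - v_s = 343 - 3.1 = 339.9
f_o = 4552.3 * 369.8 / 339.9 = 4952.75

4952.75 Hz


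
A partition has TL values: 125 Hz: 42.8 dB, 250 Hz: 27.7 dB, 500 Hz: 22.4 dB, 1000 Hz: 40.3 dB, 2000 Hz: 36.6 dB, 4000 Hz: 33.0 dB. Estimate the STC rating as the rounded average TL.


Given TL values at each frequency:
  125 Hz: 42.8 dB
  250 Hz: 27.7 dB
  500 Hz: 22.4 dB
  1000 Hz: 40.3 dB
  2000 Hz: 36.6 dB
  4000 Hz: 33.0 dB
Formula: STC ~ round(average of TL values)
Sum = 42.8 + 27.7 + 22.4 + 40.3 + 36.6 + 33.0 = 202.8
Average = 202.8 / 6 = 33.8
Rounded: 34

34


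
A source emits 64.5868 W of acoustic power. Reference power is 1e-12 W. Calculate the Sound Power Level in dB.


Given values:
  W = 64.5868 W
  W_ref = 1e-12 W
Formula: SWL = 10 * log10(W / W_ref)
Compute ratio: W / W_ref = 64586800000000
Compute log10: log10(64586800000000) = 13.810144
Multiply: SWL = 10 * 13.810144 = 138.1

138.1 dB


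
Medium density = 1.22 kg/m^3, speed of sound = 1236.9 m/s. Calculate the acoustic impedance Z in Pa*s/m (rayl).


Given values:
  rho = 1.22 kg/m^3
  c = 1236.9 m/s
Formula: Z = rho * c
Z = 1.22 * 1236.9
Z = 1509.02

1509.02 rayl


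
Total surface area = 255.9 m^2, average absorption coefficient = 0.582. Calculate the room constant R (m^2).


Given values:
  S = 255.9 m^2, alpha = 0.582
Formula: R = S * alpha / (1 - alpha)
Numerator: 255.9 * 0.582 = 148.9338
Denominator: 1 - 0.582 = 0.418
R = 148.9338 / 0.418 = 356.3

356.3 m^2


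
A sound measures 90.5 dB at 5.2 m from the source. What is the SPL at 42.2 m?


Given values:
  SPL1 = 90.5 dB, r1 = 5.2 m, r2 = 42.2 m
Formula: SPL2 = SPL1 - 20 * log10(r2 / r1)
Compute ratio: r2 / r1 = 42.2 / 5.2 = 8.1154
Compute log10: log10(8.1154) = 0.90931
Compute drop: 20 * 0.90931 = 18.1862
SPL2 = 90.5 - 18.1862 = 72.31

72.31 dB


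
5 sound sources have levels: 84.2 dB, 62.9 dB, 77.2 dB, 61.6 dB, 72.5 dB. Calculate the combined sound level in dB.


Formula: L_total = 10 * log10( sum(10^(Li/10)) )
  Source 1: 10^(84.2/10) = 263026799.1895
  Source 2: 10^(62.9/10) = 1949844.5998
  Source 3: 10^(77.2/10) = 52480746.025
  Source 4: 10^(61.6/10) = 1445439.7707
  Source 5: 10^(72.5/10) = 17782794.1004
Sum of linear values = 336685623.6854
L_total = 10 * log10(336685623.6854) = 85.27

85.27 dB


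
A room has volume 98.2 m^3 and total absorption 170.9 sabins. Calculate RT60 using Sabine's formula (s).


Given values:
  V = 98.2 m^3
  A = 170.9 sabins
Formula: RT60 = 0.161 * V / A
Numerator: 0.161 * 98.2 = 15.8102
RT60 = 15.8102 / 170.9 = 0.093

0.093 s


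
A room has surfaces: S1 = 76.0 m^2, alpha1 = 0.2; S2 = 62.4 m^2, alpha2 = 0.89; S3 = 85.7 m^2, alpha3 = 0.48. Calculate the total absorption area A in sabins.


Given surfaces:
  Surface 1: 76.0 * 0.2 = 15.2
  Surface 2: 62.4 * 0.89 = 55.536
  Surface 3: 85.7 * 0.48 = 41.136
Formula: A = sum(Si * alpha_i)
A = 15.2 + 55.536 + 41.136
A = 111.87

111.87 sabins


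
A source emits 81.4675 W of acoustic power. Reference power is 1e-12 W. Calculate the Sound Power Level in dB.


Given values:
  W = 81.4675 W
  W_ref = 1e-12 W
Formula: SWL = 10 * log10(W / W_ref)
Compute ratio: W / W_ref = 81467500000000
Compute log10: log10(81467500000000) = 13.910984
Multiply: SWL = 10 * 13.910984 = 139.11

139.11 dB


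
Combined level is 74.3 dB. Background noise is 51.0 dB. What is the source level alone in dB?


Given values:
  L_total = 74.3 dB, L_bg = 51.0 dB
Formula: L_source = 10 * log10(10^(L_total/10) - 10^(L_bg/10))
Convert to linear:
  10^(74.3/10) = 26915348.0393
  10^(51.0/10) = 125892.5412
Difference: 26915348.0393 - 125892.5412 = 26789455.4981
L_source = 10 * log10(26789455.4981) = 74.28

74.28 dB


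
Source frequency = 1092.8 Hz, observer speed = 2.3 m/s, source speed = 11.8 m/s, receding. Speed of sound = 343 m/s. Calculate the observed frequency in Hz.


Given values:
  f_s = 1092.8 Hz, v_o = 2.3 m/s, v_s = 11.8 m/s
  Direction: receding
Formula: f_o = f_s * (c - v_o) / (c + v_s)
Numerator: c - v_o = 343 - 2.3 = 340.7
Denominator: c + v_s = 343 + 11.8 = 354.8
f_o = 1092.8 * 340.7 / 354.8 = 1049.37

1049.37 Hz


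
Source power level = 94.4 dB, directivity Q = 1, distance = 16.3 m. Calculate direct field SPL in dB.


Given values:
  Lw = 94.4 dB, Q = 1, r = 16.3 m
Formula: SPL = Lw + 10 * log10(Q / (4 * pi * r^2))
Compute 4 * pi * r^2 = 4 * pi * 16.3^2 = 3338.759
Compute Q / denom = 1 / 3338.759 = 0.00029951
Compute 10 * log10(0.00029951) = -35.2359
SPL = 94.4 + (-35.2359) = 59.16

59.16 dB


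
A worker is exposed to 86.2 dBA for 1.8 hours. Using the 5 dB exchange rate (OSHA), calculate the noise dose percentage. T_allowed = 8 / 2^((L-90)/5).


Given values:
  L = 86.2 dBA, T = 1.8 hours
Formula: T_allowed = 8 / 2^((L - 90) / 5)
Compute exponent: (86.2 - 90) / 5 = -0.76
Compute 2^(-0.76) = 0.590496
T_allowed = 8 / 0.590496 = 13.547933 hours
Dose = (T / T_allowed) * 100
Dose = (1.8 / 13.547933) * 100 = 13.29

13.29 %


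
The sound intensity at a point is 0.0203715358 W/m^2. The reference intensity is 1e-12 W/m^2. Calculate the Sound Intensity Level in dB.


Given values:
  I = 0.0203715358 W/m^2
  I_ref = 1e-12 W/m^2
Formula: SIL = 10 * log10(I / I_ref)
Compute ratio: I / I_ref = 20371535800
Compute log10: log10(20371535800) = 10.309024
Multiply: SIL = 10 * 10.309024 = 103.09

103.09 dB


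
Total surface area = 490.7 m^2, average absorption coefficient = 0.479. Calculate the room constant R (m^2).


Given values:
  S = 490.7 m^2, alpha = 0.479
Formula: R = S * alpha / (1 - alpha)
Numerator: 490.7 * 0.479 = 235.0453
Denominator: 1 - 0.479 = 0.521
R = 235.0453 / 0.521 = 451.14

451.14 m^2


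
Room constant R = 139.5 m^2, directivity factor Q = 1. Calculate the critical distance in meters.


Given values:
  R = 139.5 m^2, Q = 1
Formula: d_c = 0.141 * sqrt(Q * R)
Compute Q * R = 1 * 139.5 = 139.5
Compute sqrt(139.5) = 11.811
d_c = 0.141 * 11.811 = 1.665

1.665 m


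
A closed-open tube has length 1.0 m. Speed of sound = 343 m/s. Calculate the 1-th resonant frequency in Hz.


Given values:
  Tube type: closed-open, L = 1.0 m, c = 343 m/s, n = 1
Formula: f_n = (2n - 1) * c / (4 * L)
Compute 2n - 1 = 2*1 - 1 = 1
Compute 4 * L = 4 * 1.0 = 4.0
f = 1 * 343 / 4.0
f = 85.75

85.75 Hz


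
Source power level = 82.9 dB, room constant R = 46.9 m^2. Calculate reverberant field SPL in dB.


Given values:
  Lw = 82.9 dB, R = 46.9 m^2
Formula: SPL = Lw + 10 * log10(4 / R)
Compute 4 / R = 4 / 46.9 = 0.085288
Compute 10 * log10(0.085288) = -10.6911
SPL = 82.9 + (-10.6911) = 72.21

72.21 dB


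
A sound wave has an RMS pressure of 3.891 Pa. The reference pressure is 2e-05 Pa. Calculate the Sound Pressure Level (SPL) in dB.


Given values:
  p = 3.891 Pa
  p_ref = 2e-05 Pa
Formula: SPL = 20 * log10(p / p_ref)
Compute ratio: p / p_ref = 3.891 / 2e-05 = 194550
Compute log10: log10(194550) = 5.289031
Multiply: SPL = 20 * 5.289031 = 105.78

105.78 dB
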